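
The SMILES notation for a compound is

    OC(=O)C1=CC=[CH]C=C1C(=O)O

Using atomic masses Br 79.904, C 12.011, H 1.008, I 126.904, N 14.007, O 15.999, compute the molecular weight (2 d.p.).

First, the molecular formula is C8H6O4 (counting implicit H from valence).
  C: 8 × 12.011 = 96.088
  H: 6 × 1.008 = 6.048
  O: 4 × 15.999 = 63.996
Sum: 8×12.011 + 6×1.008 + 4×15.999 = 166.132 → 166.13 g/mol.

166.13 g/mol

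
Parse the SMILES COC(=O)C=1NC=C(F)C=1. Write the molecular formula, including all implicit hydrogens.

C6H6FNO2

Walk through each heavy atom and fill implicit hydrogens from standard valence (C 4, N 3, O 2, S 2, halogen 1):
  atom 1: C, bond orders sum to 1 (valence 4) → 3 H
  atom 2: O, bond orders sum to 2 (valence 2) → 0 H
  atom 3: C, bond orders sum to 4 (valence 4) → 0 H
  atom 4: O, bond orders sum to 2 (valence 2) → 0 H
  atom 5: C, bond orders sum to 4 (valence 4) → 0 H
  atom 6: N, bond orders sum to 2 (valence 3) → 1 H
  atom 7: C, bond orders sum to 3 (valence 4) → 1 H
  atom 8: C, bond orders sum to 4 (valence 4) → 0 H
  atom 9: F (halogen, monovalent) → 0 H
  atom 10: C, bond orders sum to 3 (valence 4) → 1 H
Totals → C:6, H:6, F:1, N:1, O:2.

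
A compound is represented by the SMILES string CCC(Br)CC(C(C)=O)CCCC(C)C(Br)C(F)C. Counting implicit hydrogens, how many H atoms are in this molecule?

Walk through each heavy atom and fill implicit hydrogens from standard valence (C 4, N 3, O 2, S 2, halogen 1):
  atom 1: C, bond orders sum to 1 (valence 4) → 3 H
  atom 2: C, bond orders sum to 2 (valence 4) → 2 H
  atom 3: C, bond orders sum to 3 (valence 4) → 1 H
  atom 4: Br (halogen, monovalent) → 0 H
  atom 5: C, bond orders sum to 2 (valence 4) → 2 H
  atom 6: C, bond orders sum to 3 (valence 4) → 1 H
  atom 7: C, bond orders sum to 4 (valence 4) → 0 H
  atom 8: C, bond orders sum to 1 (valence 4) → 3 H
  atom 9: O, bond orders sum to 2 (valence 2) → 0 H
  atom 10: C, bond orders sum to 2 (valence 4) → 2 H
  atom 11: C, bond orders sum to 2 (valence 4) → 2 H
  atom 12: C, bond orders sum to 2 (valence 4) → 2 H
  atom 13: C, bond orders sum to 3 (valence 4) → 1 H
  atom 14: C, bond orders sum to 1 (valence 4) → 3 H
  atom 15: C, bond orders sum to 3 (valence 4) → 1 H
  atom 16: Br (halogen, monovalent) → 0 H
  atom 17: C, bond orders sum to 3 (valence 4) → 1 H
  atom 18: F (halogen, monovalent) → 0 H
  atom 19: C, bond orders sum to 1 (valence 4) → 3 H
Total hydrogens: 27.

27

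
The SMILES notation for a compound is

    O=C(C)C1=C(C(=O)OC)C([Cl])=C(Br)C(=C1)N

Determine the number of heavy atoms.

16

Every atom symbol written in the SMILES (organic subset) is one heavy atom; implicit H are not written.
Heavy atoms by element → Br:1, C:10, Cl:1, N:1, O:3.
Total: 16.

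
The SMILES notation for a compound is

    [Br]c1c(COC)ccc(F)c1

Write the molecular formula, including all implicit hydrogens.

C8H8BrFO

Walk through each heavy atom and fill implicit hydrogens from standard valence (C 4, N 3, O 2, S 2, halogen 1); for lowercase aromatic atoms, an aromatic c carries 1 H when it has two neighbours and 0 H with three, and aromatic n carries 0 H:
  atom 1: Br with explicit H count 0
  atom 2: aromatic c, 3 neighbours → 0 H
  atom 3: aromatic c, 3 neighbours → 0 H
  atom 4: C, bond orders sum to 2 (valence 4) → 2 H
  atom 5: O, bond orders sum to 2 (valence 2) → 0 H
  atom 6: C, bond orders sum to 1 (valence 4) → 3 H
  atom 7: aromatic c, 2 neighbours → 1 H
  atom 8: aromatic c, 2 neighbours → 1 H
  atom 9: aromatic c, 3 neighbours → 0 H
  atom 10: F (halogen, monovalent) → 0 H
  atom 11: aromatic c, 2 neighbours → 1 H
Totals → C:8, H:8, Br:1, F:1, O:1.
In Hill order: C8H8BrFO.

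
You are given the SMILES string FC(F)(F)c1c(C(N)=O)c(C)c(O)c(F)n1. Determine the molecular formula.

C8H6F4N2O2

Walk through each heavy atom and fill implicit hydrogens from standard valence (C 4, N 3, O 2, S 2, halogen 1); for lowercase aromatic atoms, an aromatic c carries 1 H when it has two neighbours and 0 H with three, and aromatic n carries 0 H:
  atom 1: F (halogen, monovalent) → 0 H
  atom 2: C, bond orders sum to 4 (valence 4) → 0 H
  atom 3: F (halogen, monovalent) → 0 H
  atom 4: F (halogen, monovalent) → 0 H
  atom 5: aromatic c, 3 neighbours → 0 H
  atom 6: aromatic c, 3 neighbours → 0 H
  atom 7: C, bond orders sum to 4 (valence 4) → 0 H
  atom 8: N, bond orders sum to 1 (valence 3) → 2 H
  atom 9: O, bond orders sum to 2 (valence 2) → 0 H
  atom 10: aromatic c, 3 neighbours → 0 H
  atom 11: C, bond orders sum to 1 (valence 4) → 3 H
  atom 12: aromatic c, 3 neighbours → 0 H
  atom 13: O, bond orders sum to 1 (valence 2) → 1 H
  atom 14: aromatic c, 3 neighbours → 0 H
  atom 15: F (halogen, monovalent) → 0 H
  atom 16: aromatic n, 2 neighbours → 0 H
Totals → C:8, H:6, F:4, N:2, O:2.
In Hill order: C8H6F4N2O2.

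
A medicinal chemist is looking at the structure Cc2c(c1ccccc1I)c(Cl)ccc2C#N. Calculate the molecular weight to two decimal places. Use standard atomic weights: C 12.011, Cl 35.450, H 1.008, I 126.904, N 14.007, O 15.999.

First, the molecular formula is C14H9ClIN (counting implicit H from valence).
  C: 14 × 12.011 = 168.154
  Cl: 1 × 35.450 = 35.450
  H: 9 × 1.008 = 9.072
  I: 1 × 126.904 = 126.904
  N: 1 × 14.007 = 14.007
Sum: 14×12.011 + 1×35.450 + 9×1.008 + 1×126.904 + 1×14.007 = 353.587 → 353.59 g/mol.

353.59 g/mol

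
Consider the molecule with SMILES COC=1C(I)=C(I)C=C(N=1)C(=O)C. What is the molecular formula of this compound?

Walk through each heavy atom and fill implicit hydrogens from standard valence (C 4, N 3, O 2, S 2, halogen 1):
  atom 1: C, bond orders sum to 1 (valence 4) → 3 H
  atom 2: O, bond orders sum to 2 (valence 2) → 0 H
  atom 3: C, bond orders sum to 4 (valence 4) → 0 H
  atom 4: C, bond orders sum to 4 (valence 4) → 0 H
  atom 5: I (halogen, monovalent) → 0 H
  atom 6: C, bond orders sum to 4 (valence 4) → 0 H
  atom 7: I (halogen, monovalent) → 0 H
  atom 8: C, bond orders sum to 3 (valence 4) → 1 H
  atom 9: C, bond orders sum to 4 (valence 4) → 0 H
  atom 10: N, bond orders sum to 3 (valence 3) → 0 H
  atom 11: C, bond orders sum to 4 (valence 4) → 0 H
  atom 12: O, bond orders sum to 2 (valence 2) → 0 H
  atom 13: C, bond orders sum to 1 (valence 4) → 3 H
Totals → C:8, H:7, I:2, N:1, O:2.

C8H7I2NO2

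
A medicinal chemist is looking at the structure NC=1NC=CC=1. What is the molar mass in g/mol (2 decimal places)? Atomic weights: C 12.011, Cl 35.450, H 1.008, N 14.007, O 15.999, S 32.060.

First, the molecular formula is C4H6N2 (counting implicit H from valence).
  C: 4 × 12.011 = 48.044
  H: 6 × 1.008 = 6.048
  N: 2 × 14.007 = 28.014
Sum: 4×12.011 + 6×1.008 + 2×14.007 = 82.106 → 82.11 g/mol.

82.11 g/mol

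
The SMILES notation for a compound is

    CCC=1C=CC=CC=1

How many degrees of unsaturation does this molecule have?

4

Degree of unsaturation = (number of rings) + (number of π bonds).
Ring closures in the SMILES: 1.
π bonds: 3 double bonds (each 1 DoU) → 3 DoU from unsaturation.
Total DoU = 1 + 3 = 4.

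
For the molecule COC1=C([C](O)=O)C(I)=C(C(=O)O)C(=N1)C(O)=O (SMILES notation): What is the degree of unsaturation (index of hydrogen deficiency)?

Degree of unsaturation = (number of rings) + (number of π bonds).
Ring closures in the SMILES: 1.
π bonds: 6 double bonds (each 1 DoU) → 6 DoU from unsaturation.
Total DoU = 1 + 6 = 7.

7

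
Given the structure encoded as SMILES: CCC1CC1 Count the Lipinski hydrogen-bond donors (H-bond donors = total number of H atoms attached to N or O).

Donors: find every N or O and count the H atoms it carries.
  (no N or O atoms present)
Lipinski HBD = 0.

0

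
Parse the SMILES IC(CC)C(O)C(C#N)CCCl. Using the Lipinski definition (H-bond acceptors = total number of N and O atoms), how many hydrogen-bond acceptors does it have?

N atoms: 1; O atoms: 1.
Lipinski HBA = 1 + 1 = 2.

2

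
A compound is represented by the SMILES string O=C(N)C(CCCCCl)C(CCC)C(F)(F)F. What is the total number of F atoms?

3

Scan the SMILES for F atoms (remember two-letter symbols like Cl and Br are single atoms).
Fluorine count: 3.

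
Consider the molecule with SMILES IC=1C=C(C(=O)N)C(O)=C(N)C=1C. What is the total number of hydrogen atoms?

9

Walk through each heavy atom and fill implicit hydrogens from standard valence (C 4, N 3, O 2, S 2, halogen 1):
  atom 1: I (halogen, monovalent) → 0 H
  atom 2: C, bond orders sum to 4 (valence 4) → 0 H
  atom 3: C, bond orders sum to 3 (valence 4) → 1 H
  atom 4: C, bond orders sum to 4 (valence 4) → 0 H
  atom 5: C, bond orders sum to 4 (valence 4) → 0 H
  atom 6: O, bond orders sum to 2 (valence 2) → 0 H
  atom 7: N, bond orders sum to 1 (valence 3) → 2 H
  atom 8: C, bond orders sum to 4 (valence 4) → 0 H
  atom 9: O, bond orders sum to 1 (valence 2) → 1 H
  atom 10: C, bond orders sum to 4 (valence 4) → 0 H
  atom 11: N, bond orders sum to 1 (valence 3) → 2 H
  atom 12: C, bond orders sum to 4 (valence 4) → 0 H
  atom 13: C, bond orders sum to 1 (valence 4) → 3 H
Total hydrogens: 9.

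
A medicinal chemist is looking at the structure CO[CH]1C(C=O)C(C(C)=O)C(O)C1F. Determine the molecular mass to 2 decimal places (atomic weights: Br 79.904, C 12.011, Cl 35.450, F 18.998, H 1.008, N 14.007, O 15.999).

First, the molecular formula is C9H13FO4 (counting implicit H from valence).
  C: 9 × 12.011 = 108.099
  F: 1 × 18.998 = 18.998
  H: 13 × 1.008 = 13.104
  O: 4 × 15.999 = 63.996
Sum: 9×12.011 + 1×18.998 + 13×1.008 + 4×15.999 = 204.197 → 204.20 g/mol.

204.20 g/mol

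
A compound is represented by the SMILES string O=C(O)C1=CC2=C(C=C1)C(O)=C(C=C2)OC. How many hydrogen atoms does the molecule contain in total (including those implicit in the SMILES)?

10

Walk through each heavy atom and fill implicit hydrogens from standard valence (C 4, N 3, O 2, S 2, halogen 1):
  atom 1: O, bond orders sum to 2 (valence 2) → 0 H
  atom 2: C, bond orders sum to 4 (valence 4) → 0 H
  atom 3: O, bond orders sum to 1 (valence 2) → 1 H
  atom 4: C, bond orders sum to 4 (valence 4) → 0 H
  atom 5: C, bond orders sum to 3 (valence 4) → 1 H
  atom 6: C, bond orders sum to 4 (valence 4) → 0 H
  atom 7: C, bond orders sum to 4 (valence 4) → 0 H
  atom 8: C, bond orders sum to 3 (valence 4) → 1 H
  atom 9: C, bond orders sum to 3 (valence 4) → 1 H
  atom 10: C, bond orders sum to 4 (valence 4) → 0 H
  atom 11: O, bond orders sum to 1 (valence 2) → 1 H
  atom 12: C, bond orders sum to 4 (valence 4) → 0 H
  atom 13: C, bond orders sum to 3 (valence 4) → 1 H
  atom 14: C, bond orders sum to 3 (valence 4) → 1 H
  atom 15: O, bond orders sum to 2 (valence 2) → 0 H
  atom 16: C, bond orders sum to 1 (valence 4) → 3 H
Total hydrogens: 10.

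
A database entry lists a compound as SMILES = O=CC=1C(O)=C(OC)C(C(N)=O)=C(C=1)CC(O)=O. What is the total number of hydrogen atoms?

11

Walk through each heavy atom and fill implicit hydrogens from standard valence (C 4, N 3, O 2, S 2, halogen 1):
  atom 1: O, bond orders sum to 2 (valence 2) → 0 H
  atom 2: C, bond orders sum to 3 (valence 4) → 1 H
  atom 3: C, bond orders sum to 4 (valence 4) → 0 H
  atom 4: C, bond orders sum to 4 (valence 4) → 0 H
  atom 5: O, bond orders sum to 1 (valence 2) → 1 H
  atom 6: C, bond orders sum to 4 (valence 4) → 0 H
  atom 7: O, bond orders sum to 2 (valence 2) → 0 H
  atom 8: C, bond orders sum to 1 (valence 4) → 3 H
  atom 9: C, bond orders sum to 4 (valence 4) → 0 H
  atom 10: C, bond orders sum to 4 (valence 4) → 0 H
  atom 11: N, bond orders sum to 1 (valence 3) → 2 H
  atom 12: O, bond orders sum to 2 (valence 2) → 0 H
  atom 13: C, bond orders sum to 4 (valence 4) → 0 H
  atom 14: C, bond orders sum to 3 (valence 4) → 1 H
  atom 15: C, bond orders sum to 2 (valence 4) → 2 H
  atom 16: C, bond orders sum to 4 (valence 4) → 0 H
  atom 17: O, bond orders sum to 1 (valence 2) → 1 H
  atom 18: O, bond orders sum to 2 (valence 2) → 0 H
Total hydrogens: 11.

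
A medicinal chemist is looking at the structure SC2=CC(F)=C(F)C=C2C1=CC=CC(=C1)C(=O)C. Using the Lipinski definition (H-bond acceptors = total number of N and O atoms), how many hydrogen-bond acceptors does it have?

N atoms: 0; O atoms: 1.
Lipinski HBA = 0 + 1 = 1.

1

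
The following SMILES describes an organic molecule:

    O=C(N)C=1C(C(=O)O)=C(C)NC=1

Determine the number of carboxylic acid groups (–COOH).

The carboxylic acid motif appears at heavy-atom position 6 in the SMILES.
Other groups present: 1 amide.
Carboxylic acid count: 1.

1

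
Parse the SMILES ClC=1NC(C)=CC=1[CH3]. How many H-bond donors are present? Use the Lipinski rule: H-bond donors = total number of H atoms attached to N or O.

1

Donors: find every N or O and count the H atoms it carries.
  atom 3 (N): bond orders sum to 2 → 1 H
Lipinski HBD = 1.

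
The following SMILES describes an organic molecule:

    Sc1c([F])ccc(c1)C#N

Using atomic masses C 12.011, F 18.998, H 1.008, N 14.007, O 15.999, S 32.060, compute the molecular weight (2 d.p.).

First, the molecular formula is C7H4FNS (counting implicit H from valence).
  C: 7 × 12.011 = 84.077
  F: 1 × 18.998 = 18.998
  H: 4 × 1.008 = 4.032
  N: 1 × 14.007 = 14.007
  S: 1 × 32.060 = 32.060
Sum: 7×12.011 + 1×18.998 + 4×1.008 + 1×14.007 + 1×32.060 = 153.174 → 153.17 g/mol.

153.17 g/mol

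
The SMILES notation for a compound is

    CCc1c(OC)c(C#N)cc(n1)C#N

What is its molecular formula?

Walk through each heavy atom and fill implicit hydrogens from standard valence (C 4, N 3, O 2, S 2, halogen 1); for lowercase aromatic atoms, an aromatic c carries 1 H when it has two neighbours and 0 H with three, and aromatic n carries 0 H:
  atom 1: C, bond orders sum to 1 (valence 4) → 3 H
  atom 2: C, bond orders sum to 2 (valence 4) → 2 H
  atom 3: aromatic c, 3 neighbours → 0 H
  atom 4: aromatic c, 3 neighbours → 0 H
  atom 5: O, bond orders sum to 2 (valence 2) → 0 H
  atom 6: C, bond orders sum to 1 (valence 4) → 3 H
  atom 7: aromatic c, 3 neighbours → 0 H
  atom 8: C, bond orders sum to 4 (valence 4) → 0 H
  atom 9: N, bond orders sum to 3 (valence 3) → 0 H
  atom 10: aromatic c, 2 neighbours → 1 H
  atom 11: aromatic c, 3 neighbours → 0 H
  atom 12: aromatic n, 2 neighbours → 0 H
  atom 13: C, bond orders sum to 4 (valence 4) → 0 H
  atom 14: N, bond orders sum to 3 (valence 3) → 0 H
Totals → C:10, H:9, N:3, O:1.
In Hill order: C10H9N3O.

C10H9N3O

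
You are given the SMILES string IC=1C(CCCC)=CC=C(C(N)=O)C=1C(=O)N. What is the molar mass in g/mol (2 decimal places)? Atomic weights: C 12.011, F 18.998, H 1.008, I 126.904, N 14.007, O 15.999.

First, the molecular formula is C12H15IN2O2 (counting implicit H from valence).
  C: 12 × 12.011 = 144.132
  H: 15 × 1.008 = 15.120
  I: 1 × 126.904 = 126.904
  N: 2 × 14.007 = 28.014
  O: 2 × 15.999 = 31.998
Sum: 12×12.011 + 15×1.008 + 1×126.904 + 2×14.007 + 2×15.999 = 346.168 → 346.17 g/mol.

346.17 g/mol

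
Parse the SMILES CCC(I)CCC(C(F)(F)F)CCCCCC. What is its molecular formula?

Walk through each heavy atom and fill implicit hydrogens from standard valence (C 4, N 3, O 2, S 2, halogen 1):
  atom 1: C, bond orders sum to 1 (valence 4) → 3 H
  atom 2: C, bond orders sum to 2 (valence 4) → 2 H
  atom 3: C, bond orders sum to 3 (valence 4) → 1 H
  atom 4: I (halogen, monovalent) → 0 H
  atom 5: C, bond orders sum to 2 (valence 4) → 2 H
  atom 6: C, bond orders sum to 2 (valence 4) → 2 H
  atom 7: C, bond orders sum to 3 (valence 4) → 1 H
  atom 8: C, bond orders sum to 4 (valence 4) → 0 H
  atom 9: F (halogen, monovalent) → 0 H
  atom 10: F (halogen, monovalent) → 0 H
  atom 11: F (halogen, monovalent) → 0 H
  atom 12: C, bond orders sum to 2 (valence 4) → 2 H
  atom 13: C, bond orders sum to 2 (valence 4) → 2 H
  atom 14: C, bond orders sum to 2 (valence 4) → 2 H
  atom 15: C, bond orders sum to 2 (valence 4) → 2 H
  atom 16: C, bond orders sum to 2 (valence 4) → 2 H
  atom 17: C, bond orders sum to 1 (valence 4) → 3 H
Totals → C:13, H:24, F:3, I:1.
In Hill order: C13H24F3I.

C13H24F3I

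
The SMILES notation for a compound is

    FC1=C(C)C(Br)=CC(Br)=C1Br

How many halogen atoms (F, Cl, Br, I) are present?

Halogen atoms appear at heavy-atom positions 1, 6, 9, 11 (3×Br, 1×F).
Halogen count: 4.

4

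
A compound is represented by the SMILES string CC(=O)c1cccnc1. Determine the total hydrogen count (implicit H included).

7

Walk through each heavy atom and fill implicit hydrogens from standard valence (C 4, N 3, O 2, S 2, halogen 1); for lowercase aromatic atoms, an aromatic c carries 1 H when it has two neighbours and 0 H with three, and aromatic n carries 0 H:
  atom 1: C, bond orders sum to 1 (valence 4) → 3 H
  atom 2: C, bond orders sum to 4 (valence 4) → 0 H
  atom 3: O, bond orders sum to 2 (valence 2) → 0 H
  atom 4: aromatic c, 3 neighbours → 0 H
  atom 5: aromatic c, 2 neighbours → 1 H
  atom 6: aromatic c, 2 neighbours → 1 H
  atom 7: aromatic c, 2 neighbours → 1 H
  atom 8: aromatic n, 2 neighbours → 0 H
  atom 9: aromatic c, 2 neighbours → 1 H
Total hydrogens: 7.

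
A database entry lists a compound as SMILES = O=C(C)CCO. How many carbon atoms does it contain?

Count every carbon token in the SMILES (each C, including those in ring-closure positions and inside branches).
Carbon count: 4.

4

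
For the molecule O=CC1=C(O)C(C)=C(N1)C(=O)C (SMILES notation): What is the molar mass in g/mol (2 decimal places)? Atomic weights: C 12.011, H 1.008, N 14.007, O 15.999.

First, the molecular formula is C8H9NO3 (counting implicit H from valence).
  C: 8 × 12.011 = 96.088
  H: 9 × 1.008 = 9.072
  N: 1 × 14.007 = 14.007
  O: 3 × 15.999 = 47.997
Sum: 8×12.011 + 9×1.008 + 1×14.007 + 3×15.999 = 167.164 → 167.16 g/mol.

167.16 g/mol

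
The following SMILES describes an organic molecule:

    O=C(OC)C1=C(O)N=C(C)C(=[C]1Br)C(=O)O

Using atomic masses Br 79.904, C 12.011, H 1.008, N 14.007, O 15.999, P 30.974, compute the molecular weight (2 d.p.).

First, the molecular formula is C9H8BrNO5 (counting implicit H from valence).
  Br: 1 × 79.904 = 79.904
  C: 9 × 12.011 = 108.099
  H: 8 × 1.008 = 8.064
  N: 1 × 14.007 = 14.007
  O: 5 × 15.999 = 79.995
Sum: 1×79.904 + 9×12.011 + 8×1.008 + 1×14.007 + 5×15.999 = 290.069 → 290.07 g/mol.

290.07 g/mol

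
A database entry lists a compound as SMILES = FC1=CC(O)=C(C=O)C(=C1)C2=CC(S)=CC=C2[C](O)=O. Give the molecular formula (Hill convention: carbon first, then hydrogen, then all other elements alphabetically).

C14H9FO4S

Walk through each heavy atom and fill implicit hydrogens from standard valence (C 4, N 3, O 2, S 2, halogen 1):
  atom 1: F (halogen, monovalent) → 0 H
  atom 2: C, bond orders sum to 4 (valence 4) → 0 H
  atom 3: C, bond orders sum to 3 (valence 4) → 1 H
  atom 4: C, bond orders sum to 4 (valence 4) → 0 H
  atom 5: O, bond orders sum to 1 (valence 2) → 1 H
  atom 6: C, bond orders sum to 4 (valence 4) → 0 H
  atom 7: C, bond orders sum to 3 (valence 4) → 1 H
  atom 8: O, bond orders sum to 2 (valence 2) → 0 H
  atom 9: C, bond orders sum to 4 (valence 4) → 0 H
  atom 10: C, bond orders sum to 3 (valence 4) → 1 H
  atom 11: C, bond orders sum to 4 (valence 4) → 0 H
  atom 12: C, bond orders sum to 3 (valence 4) → 1 H
  atom 13: C, bond orders sum to 4 (valence 4) → 0 H
  atom 14: S, bond orders sum to 1 (valence 2) → 1 H
  atom 15: C, bond orders sum to 3 (valence 4) → 1 H
  atom 16: C, bond orders sum to 3 (valence 4) → 1 H
  atom 17: C, bond orders sum to 4 (valence 4) → 0 H
  atom 18: C with explicit H count 0
  atom 19: O, bond orders sum to 1 (valence 2) → 1 H
  atom 20: O, bond orders sum to 2 (valence 2) → 0 H
Totals → C:14, H:9, F:1, O:4, S:1.
In Hill order: C14H9FO4S.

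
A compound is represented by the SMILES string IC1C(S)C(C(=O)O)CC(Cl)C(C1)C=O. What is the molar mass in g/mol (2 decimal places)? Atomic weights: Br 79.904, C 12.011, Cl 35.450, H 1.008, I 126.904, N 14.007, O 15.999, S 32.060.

362.61 g/mol

First, the molecular formula is C9H12ClIO3S (counting implicit H from valence).
  C: 9 × 12.011 = 108.099
  Cl: 1 × 35.450 = 35.450
  H: 12 × 1.008 = 12.096
  I: 1 × 126.904 = 126.904
  O: 3 × 15.999 = 47.997
  S: 1 × 32.060 = 32.060
Sum: 9×12.011 + 1×35.450 + 12×1.008 + 1×126.904 + 3×15.999 + 1×32.060 = 362.606 → 362.61 g/mol.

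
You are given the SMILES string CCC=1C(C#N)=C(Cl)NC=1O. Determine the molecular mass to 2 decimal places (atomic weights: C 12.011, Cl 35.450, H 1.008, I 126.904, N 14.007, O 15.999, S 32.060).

First, the molecular formula is C7H7ClN2O (counting implicit H from valence).
  C: 7 × 12.011 = 84.077
  Cl: 1 × 35.450 = 35.450
  H: 7 × 1.008 = 7.056
  N: 2 × 14.007 = 28.014
  O: 1 × 15.999 = 15.999
Sum: 7×12.011 + 1×35.450 + 7×1.008 + 2×14.007 + 1×15.999 = 170.596 → 170.60 g/mol.

170.60 g/mol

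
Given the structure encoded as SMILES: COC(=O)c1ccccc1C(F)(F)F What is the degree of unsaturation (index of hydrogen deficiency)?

5

Molecular formula: C9H7F3O2.
DoU = (2C + 2 + N − H − X) / 2, where X is the halogen count and O/S are ignored.
    = (2·9 + 2 + 0 − 7 − 3) / 2 = 10 / 2 = 5.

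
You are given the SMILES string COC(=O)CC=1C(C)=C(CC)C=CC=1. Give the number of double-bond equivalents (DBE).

5

Degree of unsaturation = (number of rings) + (number of π bonds).
Ring closures in the SMILES: 1.
π bonds: 4 double bonds (each 1 DoU) → 4 DoU from unsaturation.
Total DoU = 1 + 4 = 5.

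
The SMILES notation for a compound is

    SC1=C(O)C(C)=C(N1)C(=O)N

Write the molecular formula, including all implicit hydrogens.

C6H8N2O2S

Walk through each heavy atom and fill implicit hydrogens from standard valence (C 4, N 3, O 2, S 2, halogen 1):
  atom 1: S, bond orders sum to 1 (valence 2) → 1 H
  atom 2: C, bond orders sum to 4 (valence 4) → 0 H
  atom 3: C, bond orders sum to 4 (valence 4) → 0 H
  atom 4: O, bond orders sum to 1 (valence 2) → 1 H
  atom 5: C, bond orders sum to 4 (valence 4) → 0 H
  atom 6: C, bond orders sum to 1 (valence 4) → 3 H
  atom 7: C, bond orders sum to 4 (valence 4) → 0 H
  atom 8: N, bond orders sum to 2 (valence 3) → 1 H
  atom 9: C, bond orders sum to 4 (valence 4) → 0 H
  atom 10: O, bond orders sum to 2 (valence 2) → 0 H
  atom 11: N, bond orders sum to 1 (valence 3) → 2 H
Totals → C:6, H:8, N:2, O:2, S:1.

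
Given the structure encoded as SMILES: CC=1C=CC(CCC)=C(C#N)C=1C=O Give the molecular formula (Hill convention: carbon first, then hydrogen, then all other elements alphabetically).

C12H13NO

Walk through each heavy atom and fill implicit hydrogens from standard valence (C 4, N 3, O 2, S 2, halogen 1):
  atom 1: C, bond orders sum to 1 (valence 4) → 3 H
  atom 2: C, bond orders sum to 4 (valence 4) → 0 H
  atom 3: C, bond orders sum to 3 (valence 4) → 1 H
  atom 4: C, bond orders sum to 3 (valence 4) → 1 H
  atom 5: C, bond orders sum to 4 (valence 4) → 0 H
  atom 6: C, bond orders sum to 2 (valence 4) → 2 H
  atom 7: C, bond orders sum to 2 (valence 4) → 2 H
  atom 8: C, bond orders sum to 1 (valence 4) → 3 H
  atom 9: C, bond orders sum to 4 (valence 4) → 0 H
  atom 10: C, bond orders sum to 4 (valence 4) → 0 H
  atom 11: N, bond orders sum to 3 (valence 3) → 0 H
  atom 12: C, bond orders sum to 4 (valence 4) → 0 H
  atom 13: C, bond orders sum to 3 (valence 4) → 1 H
  atom 14: O, bond orders sum to 2 (valence 2) → 0 H
Totals → C:12, H:13, N:1, O:1.
In Hill order: C12H13NO.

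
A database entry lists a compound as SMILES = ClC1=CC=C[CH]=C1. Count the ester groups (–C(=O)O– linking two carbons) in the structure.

0

Scan the SMILES for the ester motif — none present.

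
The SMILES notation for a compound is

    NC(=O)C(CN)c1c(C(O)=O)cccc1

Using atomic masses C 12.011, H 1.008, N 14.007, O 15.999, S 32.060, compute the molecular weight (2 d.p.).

First, the molecular formula is C10H12N2O3 (counting implicit H from valence).
  C: 10 × 12.011 = 120.110
  H: 12 × 1.008 = 12.096
  N: 2 × 14.007 = 28.014
  O: 3 × 15.999 = 47.997
Sum: 10×12.011 + 12×1.008 + 2×14.007 + 3×15.999 = 208.217 → 208.22 g/mol.

208.22 g/mol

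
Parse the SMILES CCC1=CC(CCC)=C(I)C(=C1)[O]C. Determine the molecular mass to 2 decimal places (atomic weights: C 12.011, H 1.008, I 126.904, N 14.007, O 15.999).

304.17 g/mol

First, the molecular formula is C12H17IO (counting implicit H from valence).
  C: 12 × 12.011 = 144.132
  H: 17 × 1.008 = 17.136
  I: 1 × 126.904 = 126.904
  O: 1 × 15.999 = 15.999
Sum: 12×12.011 + 17×1.008 + 1×126.904 + 1×15.999 = 304.171 → 304.17 g/mol.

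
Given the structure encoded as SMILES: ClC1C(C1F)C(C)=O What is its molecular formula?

Walk through each heavy atom and fill implicit hydrogens from standard valence (C 4, N 3, O 2, S 2, halogen 1):
  atom 1: Cl (halogen, monovalent) → 0 H
  atom 2: C, bond orders sum to 3 (valence 4) → 1 H
  atom 3: C, bond orders sum to 3 (valence 4) → 1 H
  atom 4: C, bond orders sum to 3 (valence 4) → 1 H
  atom 5: F (halogen, monovalent) → 0 H
  atom 6: C, bond orders sum to 4 (valence 4) → 0 H
  atom 7: C, bond orders sum to 1 (valence 4) → 3 H
  atom 8: O, bond orders sum to 2 (valence 2) → 0 H
Totals → C:5, H:6, Cl:1, F:1, O:1.
In Hill order: C5H6ClFO.

C5H6ClFO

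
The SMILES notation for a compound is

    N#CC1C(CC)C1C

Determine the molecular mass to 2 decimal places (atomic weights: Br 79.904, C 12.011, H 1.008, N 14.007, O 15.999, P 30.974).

First, the molecular formula is C7H11N (counting implicit H from valence).
  C: 7 × 12.011 = 84.077
  H: 11 × 1.008 = 11.088
  N: 1 × 14.007 = 14.007
Sum: 7×12.011 + 11×1.008 + 1×14.007 = 109.172 → 109.17 g/mol.

109.17 g/mol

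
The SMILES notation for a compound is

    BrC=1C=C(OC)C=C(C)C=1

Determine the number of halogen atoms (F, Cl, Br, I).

1

Halogen atoms appear at heavy-atom position 1 (1×Br).
Other groups present: 1 ether.
Halogen count: 1.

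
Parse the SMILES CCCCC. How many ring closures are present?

In SMILES, each pair of matching ring-closure digits denotes one ring-closing bond; the number of such bonds equals the number of independent rings.
Ring-closure bonds here: 0.

0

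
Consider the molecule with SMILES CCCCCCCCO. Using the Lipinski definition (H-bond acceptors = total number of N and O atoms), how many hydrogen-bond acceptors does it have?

N atoms: 0; O atoms: 1.
Lipinski HBA = 0 + 1 = 1.

1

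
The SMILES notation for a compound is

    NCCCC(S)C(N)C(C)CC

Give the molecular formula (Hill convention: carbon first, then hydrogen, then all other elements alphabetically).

Walk through each heavy atom and fill implicit hydrogens from standard valence (C 4, N 3, O 2, S 2, halogen 1):
  atom 1: N, bond orders sum to 1 (valence 3) → 2 H
  atom 2: C, bond orders sum to 2 (valence 4) → 2 H
  atom 3: C, bond orders sum to 2 (valence 4) → 2 H
  atom 4: C, bond orders sum to 2 (valence 4) → 2 H
  atom 5: C, bond orders sum to 3 (valence 4) → 1 H
  atom 6: S, bond orders sum to 1 (valence 2) → 1 H
  atom 7: C, bond orders sum to 3 (valence 4) → 1 H
  atom 8: N, bond orders sum to 1 (valence 3) → 2 H
  atom 9: C, bond orders sum to 3 (valence 4) → 1 H
  atom 10: C, bond orders sum to 1 (valence 4) → 3 H
  atom 11: C, bond orders sum to 2 (valence 4) → 2 H
  atom 12: C, bond orders sum to 1 (valence 4) → 3 H
Totals → C:9, H:22, N:2, S:1.

C9H22N2S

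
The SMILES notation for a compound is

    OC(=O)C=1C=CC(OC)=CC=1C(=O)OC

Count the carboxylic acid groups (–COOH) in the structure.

The carboxylic acid motif appears at heavy-atom position 2 in the SMILES.
Other groups present: 1 ester, 1 ether.
Carboxylic acid count: 1.

1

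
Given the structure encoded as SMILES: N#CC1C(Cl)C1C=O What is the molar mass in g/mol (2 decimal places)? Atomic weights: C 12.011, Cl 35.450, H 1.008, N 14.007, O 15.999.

First, the molecular formula is C5H4ClNO (counting implicit H from valence).
  C: 5 × 12.011 = 60.055
  Cl: 1 × 35.450 = 35.450
  H: 4 × 1.008 = 4.032
  N: 1 × 14.007 = 14.007
  O: 1 × 15.999 = 15.999
Sum: 5×12.011 + 1×35.450 + 4×1.008 + 1×14.007 + 1×15.999 = 129.543 → 129.54 g/mol.

129.54 g/mol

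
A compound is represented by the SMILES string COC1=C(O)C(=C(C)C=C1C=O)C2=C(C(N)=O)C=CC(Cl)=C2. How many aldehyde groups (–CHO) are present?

1

The aldehyde motif appears at heavy-atom position 11 in the SMILES.
Other groups present: 1 amide, 1 ether, 1 hydroxyl.
Aldehyde count: 1.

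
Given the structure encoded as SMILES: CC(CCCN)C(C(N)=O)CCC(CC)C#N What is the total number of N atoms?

3

Scan the SMILES for N atoms (remember two-letter symbols like Cl and Br are single atoms).
Nitrogen count: 3.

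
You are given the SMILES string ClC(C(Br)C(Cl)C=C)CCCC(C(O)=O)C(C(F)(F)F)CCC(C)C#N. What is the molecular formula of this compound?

Walk through each heavy atom and fill implicit hydrogens from standard valence (C 4, N 3, O 2, S 2, halogen 1):
  atom 1: Cl (halogen, monovalent) → 0 H
  atom 2: C, bond orders sum to 3 (valence 4) → 1 H
  atom 3: C, bond orders sum to 3 (valence 4) → 1 H
  atom 4: Br (halogen, monovalent) → 0 H
  atom 5: C, bond orders sum to 3 (valence 4) → 1 H
  atom 6: Cl (halogen, monovalent) → 0 H
  atom 7: C, bond orders sum to 3 (valence 4) → 1 H
  atom 8: C, bond orders sum to 2 (valence 4) → 2 H
  atom 9: C, bond orders sum to 2 (valence 4) → 2 H
  atom 10: C, bond orders sum to 2 (valence 4) → 2 H
  atom 11: C, bond orders sum to 2 (valence 4) → 2 H
  atom 12: C, bond orders sum to 3 (valence 4) → 1 H
  atom 13: C, bond orders sum to 4 (valence 4) → 0 H
  atom 14: O, bond orders sum to 1 (valence 2) → 1 H
  atom 15: O, bond orders sum to 2 (valence 2) → 0 H
  atom 16: C, bond orders sum to 3 (valence 4) → 1 H
  atom 17: C, bond orders sum to 4 (valence 4) → 0 H
  atom 18: F (halogen, monovalent) → 0 H
  atom 19: F (halogen, monovalent) → 0 H
  atom 20: F (halogen, monovalent) → 0 H
  atom 21: C, bond orders sum to 2 (valence 4) → 2 H
  atom 22: C, bond orders sum to 2 (valence 4) → 2 H
  atom 23: C, bond orders sum to 3 (valence 4) → 1 H
  atom 24: C, bond orders sum to 1 (valence 4) → 3 H
  atom 25: C, bond orders sum to 4 (valence 4) → 0 H
  atom 26: N, bond orders sum to 3 (valence 3) → 0 H
Totals → C:17, H:23, Br:1, Cl:2, F:3, N:1, O:2.

C17H23BrCl2F3NO2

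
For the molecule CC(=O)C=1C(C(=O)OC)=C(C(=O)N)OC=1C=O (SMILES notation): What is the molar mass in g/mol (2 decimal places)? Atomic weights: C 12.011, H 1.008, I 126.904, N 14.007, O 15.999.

239.18 g/mol

First, the molecular formula is C10H9NO6 (counting implicit H from valence).
  C: 10 × 12.011 = 120.110
  H: 9 × 1.008 = 9.072
  N: 1 × 14.007 = 14.007
  O: 6 × 15.999 = 95.994
Sum: 10×12.011 + 9×1.008 + 1×14.007 + 6×15.999 = 239.183 → 239.18 g/mol.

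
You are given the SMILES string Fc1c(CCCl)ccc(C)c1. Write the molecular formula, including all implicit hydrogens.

Walk through each heavy atom and fill implicit hydrogens from standard valence (C 4, N 3, O 2, S 2, halogen 1); for lowercase aromatic atoms, an aromatic c carries 1 H when it has two neighbours and 0 H with three, and aromatic n carries 0 H:
  atom 1: F (halogen, monovalent) → 0 H
  atom 2: aromatic c, 3 neighbours → 0 H
  atom 3: aromatic c, 3 neighbours → 0 H
  atom 4: C, bond orders sum to 2 (valence 4) → 2 H
  atom 5: C, bond orders sum to 2 (valence 4) → 2 H
  atom 6: Cl (halogen, monovalent) → 0 H
  atom 7: aromatic c, 2 neighbours → 1 H
  atom 8: aromatic c, 2 neighbours → 1 H
  atom 9: aromatic c, 3 neighbours → 0 H
  atom 10: C, bond orders sum to 1 (valence 4) → 3 H
  atom 11: aromatic c, 2 neighbours → 1 H
Totals → C:9, H:10, Cl:1, F:1.
In Hill order: C9H10ClF.

C9H10ClF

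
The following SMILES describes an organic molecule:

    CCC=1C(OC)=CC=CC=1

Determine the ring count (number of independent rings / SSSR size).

1

In SMILES, each pair of matching ring-closure digits denotes one ring-closing bond; the number of such bonds equals the number of independent rings.
Ring-closure bonds here: 1.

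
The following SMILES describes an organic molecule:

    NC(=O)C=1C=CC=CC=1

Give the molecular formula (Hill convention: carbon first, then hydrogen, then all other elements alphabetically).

C7H7NO

Walk through each heavy atom and fill implicit hydrogens from standard valence (C 4, N 3, O 2, S 2, halogen 1):
  atom 1: N, bond orders sum to 1 (valence 3) → 2 H
  atom 2: C, bond orders sum to 4 (valence 4) → 0 H
  atom 3: O, bond orders sum to 2 (valence 2) → 0 H
  atom 4: C, bond orders sum to 4 (valence 4) → 0 H
  atom 5: C, bond orders sum to 3 (valence 4) → 1 H
  atom 6: C, bond orders sum to 3 (valence 4) → 1 H
  atom 7: C, bond orders sum to 3 (valence 4) → 1 H
  atom 8: C, bond orders sum to 3 (valence 4) → 1 H
  atom 9: C, bond orders sum to 3 (valence 4) → 1 H
Totals → C:7, H:7, N:1, O:1.
In Hill order: C7H7NO.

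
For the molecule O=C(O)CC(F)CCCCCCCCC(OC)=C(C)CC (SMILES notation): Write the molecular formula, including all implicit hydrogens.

Walk through each heavy atom and fill implicit hydrogens from standard valence (C 4, N 3, O 2, S 2, halogen 1):
  atom 1: O, bond orders sum to 2 (valence 2) → 0 H
  atom 2: C, bond orders sum to 4 (valence 4) → 0 H
  atom 3: O, bond orders sum to 1 (valence 2) → 1 H
  atom 4: C, bond orders sum to 2 (valence 4) → 2 H
  atom 5: C, bond orders sum to 3 (valence 4) → 1 H
  atom 6: F (halogen, monovalent) → 0 H
  atom 7: C, bond orders sum to 2 (valence 4) → 2 H
  atom 8: C, bond orders sum to 2 (valence 4) → 2 H
  atom 9: C, bond orders sum to 2 (valence 4) → 2 H
  atom 10: C, bond orders sum to 2 (valence 4) → 2 H
  atom 11: C, bond orders sum to 2 (valence 4) → 2 H
  atom 12: C, bond orders sum to 2 (valence 4) → 2 H
  atom 13: C, bond orders sum to 2 (valence 4) → 2 H
  atom 14: C, bond orders sum to 2 (valence 4) → 2 H
  atom 15: C, bond orders sum to 4 (valence 4) → 0 H
  atom 16: O, bond orders sum to 2 (valence 2) → 0 H
  atom 17: C, bond orders sum to 1 (valence 4) → 3 H
  atom 18: C, bond orders sum to 4 (valence 4) → 0 H
  atom 19: C, bond orders sum to 1 (valence 4) → 3 H
  atom 20: C, bond orders sum to 2 (valence 4) → 2 H
  atom 21: C, bond orders sum to 1 (valence 4) → 3 H
Totals → C:17, H:31, F:1, O:3.
In Hill order: C17H31FO3.

C17H31FO3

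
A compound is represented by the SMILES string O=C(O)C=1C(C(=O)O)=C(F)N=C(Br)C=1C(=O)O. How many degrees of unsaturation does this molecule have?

7

Molecular formula: C8H3BrFNO6.
DoU = (2C + 2 + N − H − X) / 2, where X is the halogen count and O/S are ignored.
    = (2·8 + 2 + 1 − 3 − 2) / 2 = 14 / 2 = 7.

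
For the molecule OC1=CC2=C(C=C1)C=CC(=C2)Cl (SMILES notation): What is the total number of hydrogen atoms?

Walk through each heavy atom and fill implicit hydrogens from standard valence (C 4, N 3, O 2, S 2, halogen 1):
  atom 1: O, bond orders sum to 1 (valence 2) → 1 H
  atom 2: C, bond orders sum to 4 (valence 4) → 0 H
  atom 3: C, bond orders sum to 3 (valence 4) → 1 H
  atom 4: C, bond orders sum to 4 (valence 4) → 0 H
  atom 5: C, bond orders sum to 4 (valence 4) → 0 H
  atom 6: C, bond orders sum to 3 (valence 4) → 1 H
  atom 7: C, bond orders sum to 3 (valence 4) → 1 H
  atom 8: C, bond orders sum to 3 (valence 4) → 1 H
  atom 9: C, bond orders sum to 3 (valence 4) → 1 H
  atom 10: C, bond orders sum to 4 (valence 4) → 0 H
  atom 11: C, bond orders sum to 3 (valence 4) → 1 H
  atom 12: Cl (halogen, monovalent) → 0 H
Total hydrogens: 7.

7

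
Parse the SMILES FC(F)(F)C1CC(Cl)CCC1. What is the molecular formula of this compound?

Walk through each heavy atom and fill implicit hydrogens from standard valence (C 4, N 3, O 2, S 2, halogen 1):
  atom 1: F (halogen, monovalent) → 0 H
  atom 2: C, bond orders sum to 4 (valence 4) → 0 H
  atom 3: F (halogen, monovalent) → 0 H
  atom 4: F (halogen, monovalent) → 0 H
  atom 5: C, bond orders sum to 3 (valence 4) → 1 H
  atom 6: C, bond orders sum to 2 (valence 4) → 2 H
  atom 7: C, bond orders sum to 3 (valence 4) → 1 H
  atom 8: Cl (halogen, monovalent) → 0 H
  atom 9: C, bond orders sum to 2 (valence 4) → 2 H
  atom 10: C, bond orders sum to 2 (valence 4) → 2 H
  atom 11: C, bond orders sum to 2 (valence 4) → 2 H
Totals → C:7, H:10, Cl:1, F:3.

C7H10ClF3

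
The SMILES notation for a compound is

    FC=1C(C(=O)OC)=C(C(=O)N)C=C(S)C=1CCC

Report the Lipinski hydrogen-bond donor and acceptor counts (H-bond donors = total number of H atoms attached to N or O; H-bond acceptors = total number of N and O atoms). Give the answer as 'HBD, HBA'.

Donors: find every N or O and count the H atoms it carries.
  atom 5 (O): bond orders sum to 2 → 0 H
  atom 6 (O): bond orders sum to 2 → 0 H
  atom 10 (O): bond orders sum to 2 → 0 H
  atom 11 (N): bond orders sum to 1 → 2 H
Lipinski HBD = 2.
Acceptors: N atoms = 1, O atoms = 3 → HBA = 4.

2, 4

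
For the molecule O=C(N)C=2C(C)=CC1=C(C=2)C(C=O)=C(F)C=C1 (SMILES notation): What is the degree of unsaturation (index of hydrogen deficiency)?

Degree of unsaturation = (number of rings) + (number of π bonds).
Ring closures in the SMILES: 2.
π bonds: 7 double bonds (each 1 DoU) → 7 DoU from unsaturation.
Total DoU = 2 + 7 = 9.

9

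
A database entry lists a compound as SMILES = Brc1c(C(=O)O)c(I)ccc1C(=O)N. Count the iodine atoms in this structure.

1

Scan the SMILES for I atoms (remember two-letter symbols like Cl and Br are single atoms).
Iodine count: 1.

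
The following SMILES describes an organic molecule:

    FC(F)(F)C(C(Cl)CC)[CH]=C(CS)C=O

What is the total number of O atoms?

1

Scan the SMILES for O atoms (remember two-letter symbols like Cl and Br are single atoms).
Oxygen count: 1.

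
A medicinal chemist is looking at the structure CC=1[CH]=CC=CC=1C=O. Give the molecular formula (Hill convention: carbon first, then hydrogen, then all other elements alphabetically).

C8H8O

Walk through each heavy atom and fill implicit hydrogens from standard valence (C 4, N 3, O 2, S 2, halogen 1):
  atom 1: C, bond orders sum to 1 (valence 4) → 3 H
  atom 2: C, bond orders sum to 4 (valence 4) → 0 H
  atom 3: C with explicit H count 1
  atom 4: C, bond orders sum to 3 (valence 4) → 1 H
  atom 5: C, bond orders sum to 3 (valence 4) → 1 H
  atom 6: C, bond orders sum to 3 (valence 4) → 1 H
  atom 7: C, bond orders sum to 4 (valence 4) → 0 H
  atom 8: C, bond orders sum to 3 (valence 4) → 1 H
  atom 9: O, bond orders sum to 2 (valence 2) → 0 H
Totals → C:8, H:8, O:1.
In Hill order: C8H8O.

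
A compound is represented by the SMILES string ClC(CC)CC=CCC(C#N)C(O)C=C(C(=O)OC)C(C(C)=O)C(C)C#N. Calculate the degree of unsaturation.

Molecular formula: C20H27ClN2O4.
DoU = (2C + 2 + N − H − X) / 2, where X is the halogen count and O/S are ignored.
    = (2·20 + 2 + 2 − 27 − 1) / 2 = 16 / 2 = 8.

8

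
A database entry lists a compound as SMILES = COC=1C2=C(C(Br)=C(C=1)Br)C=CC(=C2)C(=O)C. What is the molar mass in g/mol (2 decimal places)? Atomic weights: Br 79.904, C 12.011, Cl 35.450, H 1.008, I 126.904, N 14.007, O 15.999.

First, the molecular formula is C13H10Br2O2 (counting implicit H from valence).
  Br: 2 × 79.904 = 159.808
  C: 13 × 12.011 = 156.143
  H: 10 × 1.008 = 10.080
  O: 2 × 15.999 = 31.998
Sum: 2×79.904 + 13×12.011 + 10×1.008 + 2×15.999 = 358.029 → 358.03 g/mol.

358.03 g/mol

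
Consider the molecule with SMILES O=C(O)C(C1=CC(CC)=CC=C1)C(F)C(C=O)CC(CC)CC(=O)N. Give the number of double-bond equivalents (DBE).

7

Degree of unsaturation = (number of rings) + (number of π bonds).
Ring closures in the SMILES: 1.
π bonds: 6 double bonds (each 1 DoU) → 6 DoU from unsaturation.
Total DoU = 1 + 6 = 7.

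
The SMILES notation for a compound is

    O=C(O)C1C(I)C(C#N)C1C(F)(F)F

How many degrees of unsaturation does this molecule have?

Molecular formula: C7H5F3INO2.
DoU = (2C + 2 + N − H − X) / 2, where X is the halogen count and O/S are ignored.
    = (2·7 + 2 + 1 − 5 − 4) / 2 = 8 / 2 = 4.

4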